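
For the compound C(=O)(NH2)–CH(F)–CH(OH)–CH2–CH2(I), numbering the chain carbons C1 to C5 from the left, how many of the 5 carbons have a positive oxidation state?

1

Count +1 for every bond to an atom more electronegative than carbon and −1 for every bond to one less electronegative; C–C bonds are 0. Tallying each carbon:
C1: 1C, 2O, 1N → 0 + 2 + 1 = +3
C2: 2C, 1H, 1F → 0 − 1 + 1 = 0
C3: 2C, 1H, 1O → 0 − 1 + 1 = 0
C4: 2C, 2H → 0 − 2 = -2
C5: 1C, 2H, 1I → 0 − 2 + 1 = -1
1 carbon (C1) meets the condition.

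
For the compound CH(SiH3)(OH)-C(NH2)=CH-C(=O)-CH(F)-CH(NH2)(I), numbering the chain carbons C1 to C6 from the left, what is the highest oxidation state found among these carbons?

Tallying each carbon's bonds:
C1: 1C, 1H, 1O, 1Si → 0 − 1 + 1 − 1 = -1
C2: 3C, 1N → 0 + 1 = +1
C3: 3C, 1H → 0 − 1 = -1
C4: 2C, 2O → 0 + 2 = +2
C5: 2C, 1H, 1F → 0 − 1 + 1 = 0
C6: 1C, 1H, 1N, 1I → 0 − 1 + 1 + 1 = +1
The highest value is +2.

+2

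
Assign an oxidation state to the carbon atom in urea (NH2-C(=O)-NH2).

+4

Assign +1 per bond to O/N/halogen, −1 per bond to H or an electropositive element, and 0 per bond to carbon.
The carbon has one bond to N (+1), a double bond to O (2×+1 = +2), one bond to N (+1).
Oxidation state = +1 + 2 + 1 = +4.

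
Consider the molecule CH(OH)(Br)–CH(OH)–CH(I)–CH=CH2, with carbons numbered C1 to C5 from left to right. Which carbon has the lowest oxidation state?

Tallying each carbon's bonds:
C1: 1C, 1H, 1O, 1Br → 0 − 1 + 1 + 1 = +1
C2: 2C, 1H, 1O → 0 − 1 + 1 = 0
C3: 2C, 1H, 1I → 0 − 1 + 1 = 0
C4: 3C, 1H → 0 − 1 = -1
C5: 2C, 2H → 0 − 2 = -2
The most reduced carbon is C5 at -2.

C5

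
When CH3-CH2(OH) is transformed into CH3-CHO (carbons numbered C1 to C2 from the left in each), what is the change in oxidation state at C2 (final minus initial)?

Before: C2 has 1 bond to C, 2 bonds to H, 1 bond to O → oxidation state -1.
After: C2 has 1 bond to C, 1 bond to H, 2 bonds to O → oxidation state +1.
Δ = +1 − (-1) = +2, so this is an oxidation at C2.

+2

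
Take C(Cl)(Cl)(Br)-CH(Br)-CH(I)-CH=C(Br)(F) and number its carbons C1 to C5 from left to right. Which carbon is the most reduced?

Assign +1 per bond to O/N/halogen, −1 per bond to H or an electropositive element, and 0 per bond to carbon. Tallying each carbon:
C1: 1C, 2Cl, 1Br → 0 + 2 + 1 = +3
C2: 2C, 1H, 1Br → 0 − 1 + 1 = 0
C3: 2C, 1H, 1I → 0 − 1 + 1 = 0
C4: 3C, 1H → 0 − 1 = -1
C5: 2C, 1F, 1Br → 0 + 1 + 1 = +2
The most reduced carbon is C4 at -1.

C4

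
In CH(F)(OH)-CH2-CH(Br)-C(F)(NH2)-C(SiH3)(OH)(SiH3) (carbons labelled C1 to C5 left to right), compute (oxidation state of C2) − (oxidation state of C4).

-4

C2: 2C, 2H → 0 − 2 = -2
C4: 2C, 1N, 1F → 0 + 1 + 1 = +2
Difference: -2 − (+2) = -4.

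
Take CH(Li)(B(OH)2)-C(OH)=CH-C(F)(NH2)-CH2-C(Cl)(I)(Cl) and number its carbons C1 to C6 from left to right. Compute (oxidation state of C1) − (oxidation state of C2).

C1: 1C, 1H, 1Li, 1B → 0 − 1 − 1 − 1 = -3
C2: 3C, 1O → 0 + 1 = +1
Difference: -3 − (+1) = -4.

-4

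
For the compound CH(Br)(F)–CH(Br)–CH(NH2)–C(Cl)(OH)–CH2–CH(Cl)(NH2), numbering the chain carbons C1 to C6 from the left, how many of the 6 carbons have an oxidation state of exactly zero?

Each bond to a more electronegative atom (O, N, halogen) counts +1, each bond to a less electronegative atom (H, metal, B, Si) counts −1, and each C–C bond counts 0. Tallying each carbon:
C1: 1C, 1H, 1F, 1Br → 0 − 1 + 1 + 1 = +1
C2: 2C, 1H, 1Br → 0 − 1 + 1 = 0
C3: 2C, 1H, 1N → 0 − 1 + 1 = 0
C4: 2C, 1O, 1Cl → 0 + 1 + 1 = +2
C5: 2C, 2H → 0 − 2 = -2
C6: 1C, 1H, 1N, 1Cl → 0 − 1 + 1 + 1 = +1
2 carbons (C2, C3) meet the condition.

2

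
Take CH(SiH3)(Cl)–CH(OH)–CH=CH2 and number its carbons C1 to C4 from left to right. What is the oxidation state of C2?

Assign +1 per bond to O/N/halogen, −1 per bond to H or an electropositive element, and 0 per bond to carbon.
C2 has one bond to C (0), one bond to C (0), one bond to O (+1), one bond to H (-1).
Oxidation state = 0 + 0 + 1 − 1 = 0.

0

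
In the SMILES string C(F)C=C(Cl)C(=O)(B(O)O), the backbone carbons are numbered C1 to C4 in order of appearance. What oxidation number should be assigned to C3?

+1

C3 has a double bond to C (2×0 = 0), one bond to C (0), one bond to Cl (+1).
Oxidation state = 0 + 0 + 1 = +1.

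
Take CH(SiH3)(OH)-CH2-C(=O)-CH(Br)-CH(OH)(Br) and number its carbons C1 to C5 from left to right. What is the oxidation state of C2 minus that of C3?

-4

C2: 2C, 2H → 0 − 2 = -2
C3: 2C, 2O → 0 + 2 = +2
Difference: -2 − (+2) = -4.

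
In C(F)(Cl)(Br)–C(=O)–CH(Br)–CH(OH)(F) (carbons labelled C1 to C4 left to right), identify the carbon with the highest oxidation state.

Tallying each carbon's bonds:
C1: 1C, 1F, 1Cl, 1Br → 0 + 1 + 1 + 1 = +3
C2: 2C, 2O → 0 + 2 = +2
C3: 2C, 1H, 1Br → 0 − 1 + 1 = 0
C4: 1C, 1H, 1O, 1F → 0 − 1 + 1 + 1 = +1
The most oxidised carbon is C1 at +3.

C1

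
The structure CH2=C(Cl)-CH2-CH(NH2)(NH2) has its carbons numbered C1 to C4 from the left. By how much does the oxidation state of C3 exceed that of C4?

-3

C3: 2C, 2H → 0 − 2 = -2
C4: 1C, 1H, 2N → 0 − 1 + 2 = +1
Difference: -2 − (+1) = -3.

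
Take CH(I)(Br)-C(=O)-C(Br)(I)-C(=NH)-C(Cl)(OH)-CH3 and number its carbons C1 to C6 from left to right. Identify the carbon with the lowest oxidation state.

Assign +1 per bond to O/N/halogen, −1 per bond to H or an electropositive element, and 0 per bond to carbon. Tallying each carbon:
C1: 1C, 1H, 1Br, 1I → 0 − 1 + 1 + 1 = +1
C2: 2C, 2O → 0 + 2 = +2
C3: 2C, 1Br, 1I → 0 + 1 + 1 = +2
C4: 2C, 2N → 0 + 2 = +2
C5: 2C, 1O, 1Cl → 0 + 1 + 1 = +2
C6: 1C, 3H → 0 − 3 = -3
The most reduced carbon is C6 at -3.

C6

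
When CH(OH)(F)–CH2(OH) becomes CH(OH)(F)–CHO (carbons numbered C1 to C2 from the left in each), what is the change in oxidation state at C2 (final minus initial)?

+2

Before: C2 has 1 bond to C, 2 bonds to H, 1 bond to O → oxidation state -1.
After: C2 has 1 bond to C, 1 bond to H, 2 bonds to O → oxidation state +1.
Δ = +1 − (-1) = +2, so this is an oxidation at C2.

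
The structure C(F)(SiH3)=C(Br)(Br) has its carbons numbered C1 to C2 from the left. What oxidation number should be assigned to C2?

Bonds to more-electronegative neighbours contribute +1 each, bonds to H or metals contribute −1 each, and C–C bonds contribute 0.
C2 has a double bond to C (2×0 = 0), one bond to Br (+1), one bond to Br (+1).
Oxidation state = 0 + 1 + 1 = +2.

+2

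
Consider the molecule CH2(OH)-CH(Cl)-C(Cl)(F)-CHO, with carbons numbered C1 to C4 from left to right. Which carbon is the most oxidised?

C3

Tallying each carbon's bonds:
C1: 1C, 2H, 1O → 0 − 2 + 1 = -1
C2: 2C, 1H, 1Cl → 0 − 1 + 1 = 0
C3: 2C, 1F, 1Cl → 0 + 1 + 1 = +2
C4: 1C, 1H, 2O → 0 − 1 + 2 = +1
The most oxidised carbon is C3 at +2.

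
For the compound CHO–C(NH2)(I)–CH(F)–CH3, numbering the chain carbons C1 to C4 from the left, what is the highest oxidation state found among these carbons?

+2

Tallying each carbon's bonds:
C1: 1C, 1H, 2O → 0 − 1 + 2 = +1
C2: 2C, 1N, 1I → 0 + 1 + 1 = +2
C3: 2C, 1H, 1F → 0 − 1 + 1 = 0
C4: 1C, 3H → 0 − 3 = -3
The highest value is +2.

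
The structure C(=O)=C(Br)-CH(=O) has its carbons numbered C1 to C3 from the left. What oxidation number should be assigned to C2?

C2 has a double bond to C (2×0 = 0), one bond to C (0), one bond to Br (+1).
Oxidation state = 0 + 0 + 1 = +1.

+1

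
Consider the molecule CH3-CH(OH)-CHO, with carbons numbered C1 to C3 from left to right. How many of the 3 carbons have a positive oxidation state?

1

Tallying each carbon's bonds:
C1: 1C, 3H → 0 − 3 = -3
C2: 2C, 1H, 1O → 0 − 1 + 1 = 0
C3: 1C, 1H, 2O → 0 − 1 + 2 = +1
1 carbon (C3) meets the condition.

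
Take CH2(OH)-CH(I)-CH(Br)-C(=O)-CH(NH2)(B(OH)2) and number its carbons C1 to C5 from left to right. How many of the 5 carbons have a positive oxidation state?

Tallying each carbon's bonds:
C1: 1C, 2H, 1O → 0 − 2 + 1 = -1
C2: 2C, 1H, 1I → 0 − 1 + 1 = 0
C3: 2C, 1H, 1Br → 0 − 1 + 1 = 0
C4: 2C, 2O → 0 + 2 = +2
C5: 1C, 1H, 1N, 1B → 0 − 1 + 1 − 1 = -1
1 carbon (C4) meets the condition.

1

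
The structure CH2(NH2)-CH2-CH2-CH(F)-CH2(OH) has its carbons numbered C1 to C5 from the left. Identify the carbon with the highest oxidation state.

C4

Tallying each carbon's bonds:
C1: 1C, 2H, 1N → 0 − 2 + 1 = -1
C2: 2C, 2H → 0 − 2 = -2
C3: 2C, 2H → 0 − 2 = -2
C4: 2C, 1H, 1F → 0 − 1 + 1 = 0
C5: 1C, 2H, 1O → 0 − 2 + 1 = -1
The most oxidised carbon is C4 at 0.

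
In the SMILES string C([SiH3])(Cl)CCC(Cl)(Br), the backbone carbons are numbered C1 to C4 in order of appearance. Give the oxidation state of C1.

-1

C1 has one bond to C (0), one bond to Si (-1), one bond to H (-1), one bond to Cl (+1).
Oxidation state = 0 − 1 − 1 + 1 = -1.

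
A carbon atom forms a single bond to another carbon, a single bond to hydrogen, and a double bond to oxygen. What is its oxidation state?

+1

Bonds to more-electronegative neighbours contribute +1 each, bonds to H or metals contribute −1 each, and C–C bonds contribute 0.
The carbon has one bond to C (0), a double bond to O (2×+1 = +2), one bond to H (-1).
Oxidation state = 0 + 2 − 1 = +1.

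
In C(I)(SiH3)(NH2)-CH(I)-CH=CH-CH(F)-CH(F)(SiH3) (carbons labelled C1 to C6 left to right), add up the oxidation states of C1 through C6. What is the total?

Each bond to a more electronegative atom (O, N, halogen) counts +1, each bond to a less electronegative atom (H, metal, B, Si) counts −1, and each C–C bond counts 0. Tallying each carbon:
C1: 1C, 1N, 1I, 1Si → 0 + 1 + 1 − 1 = +1
C2: 2C, 1H, 1I → 0 − 1 + 1 = 0
C3: 3C, 1H → 0 − 1 = -1
C4: 3C, 1H → 0 − 1 = -1
C5: 2C, 1H, 1F → 0 − 1 + 1 = 0
C6: 1C, 1H, 1F, 1Si → 0 − 1 + 1 − 1 = -1
Sum = +1 + 0 − 1 − 1 + 0 − 1 = -2.

-2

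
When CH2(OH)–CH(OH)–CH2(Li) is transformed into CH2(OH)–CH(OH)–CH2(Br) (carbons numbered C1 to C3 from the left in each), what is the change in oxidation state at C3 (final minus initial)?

Before: C3 has 1 bond to C, 2 bonds to H, 1 bond to Li → oxidation state -3.
After: C3 has 1 bond to C, 2 bonds to H, 1 bond to Br → oxidation state -1.
Δ = -1 − (-3) = +2, so this is an oxidation at C3.

+2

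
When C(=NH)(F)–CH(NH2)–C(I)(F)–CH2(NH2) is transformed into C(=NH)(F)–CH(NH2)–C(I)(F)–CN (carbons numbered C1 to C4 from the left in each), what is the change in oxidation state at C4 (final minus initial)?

+4

Before: C4 has 1 bond to C, 2 bonds to H, 1 bond to N → oxidation state -1.
After: C4 has 1 bond to C, 3 bonds to N → oxidation state +3.
Δ = +3 − (-1) = +4, so this is an oxidation at C4.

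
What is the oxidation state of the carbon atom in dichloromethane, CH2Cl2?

The carbon has one bond to H (-1), one bond to H (-1), one bond to Cl (+1), one bond to Cl (+1).
Oxidation state = -1 − 1 + 1 + 1 = 0.

0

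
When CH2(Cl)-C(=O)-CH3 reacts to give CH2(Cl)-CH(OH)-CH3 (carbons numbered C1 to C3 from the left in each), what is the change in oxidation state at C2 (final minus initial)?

Before: C2 has 2 bonds to C, 2 bonds to O → oxidation state +2.
After: C2 has 2 bonds to C, 1 bond to H, 1 bond to O → oxidation state 0.
Δ = 0 − (+2) = -2, so this is a reduction at C2.

-2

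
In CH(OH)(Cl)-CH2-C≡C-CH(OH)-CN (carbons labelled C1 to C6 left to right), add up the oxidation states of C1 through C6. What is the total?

+2

Tallying each carbon's bonds:
C1: 1C, 1H, 1O, 1Cl → 0 − 1 + 1 + 1 = +1
C2: 2C, 2H → 0 − 2 = -2
C3: 4C → 0 = 0
C4: 4C → 0 = 0
C5: 2C, 1H, 1O → 0 − 1 + 1 = 0
C6: 1C, 3N → 0 + 3 = +3
Sum = +1 − 2 + 0 + 0 + 0 + 3 = +2.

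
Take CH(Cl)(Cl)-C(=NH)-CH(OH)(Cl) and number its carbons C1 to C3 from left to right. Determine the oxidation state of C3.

C3 has one bond to C (0), one bond to H (-1), one bond to O (+1), one bond to Cl (+1).
Oxidation state = 0 − 1 + 1 + 1 = +1.

+1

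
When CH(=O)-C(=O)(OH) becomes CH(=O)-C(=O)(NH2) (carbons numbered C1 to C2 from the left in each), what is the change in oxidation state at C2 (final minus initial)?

Before: C2 has 1 bond to C, 3 bonds to O → oxidation state +3.
After: C2 has 1 bond to C, 2 bonds to O, 1 bond to N → oxidation state +3.
Δ = +3 − (+3) = 0, so no net redox change at C2.

0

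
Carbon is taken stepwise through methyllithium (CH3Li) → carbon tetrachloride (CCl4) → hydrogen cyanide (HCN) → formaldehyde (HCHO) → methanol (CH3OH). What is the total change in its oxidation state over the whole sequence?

Carbon oxidation states along the series — methyllithium: -4, carbon tetrachloride: +4, hydrogen cyanide: +2, formaldehyde: 0, methanol: -2.
Net change = -2 − (-4) = +2.

+2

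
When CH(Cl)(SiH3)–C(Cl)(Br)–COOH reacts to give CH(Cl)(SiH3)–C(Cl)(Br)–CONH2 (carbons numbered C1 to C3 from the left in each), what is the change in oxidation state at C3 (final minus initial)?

Before: C3 has 1 bond to C, 3 bonds to O → oxidation state +3.
After: C3 has 1 bond to C, 2 bonds to O, 1 bond to N → oxidation state +3.
Δ = +3 − (+3) = 0, so no net redox change at C3.

0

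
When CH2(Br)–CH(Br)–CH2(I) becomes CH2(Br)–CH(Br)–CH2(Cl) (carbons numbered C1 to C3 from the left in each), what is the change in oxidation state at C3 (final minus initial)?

0

Before: C3 has 1 bond to C, 2 bonds to H, 1 bond to I → oxidation state -1.
After: C3 has 1 bond to C, 2 bonds to H, 1 bond to Cl → oxidation state -1.
Δ = -1 − (-1) = 0, so no net redox change at C3.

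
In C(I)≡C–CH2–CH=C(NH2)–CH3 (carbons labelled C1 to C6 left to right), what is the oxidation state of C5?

C5 has a double bond to C (2×0 = 0), one bond to C (0), one bond to N (+1).
Oxidation state = 0 + 0 + 1 = +1.

+1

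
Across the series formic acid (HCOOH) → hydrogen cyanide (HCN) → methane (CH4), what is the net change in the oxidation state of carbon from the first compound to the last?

Carbon oxidation states along the series — formic acid: +2, hydrogen cyanide: +2, methane: -4.
Net change = -4 − (+2) = -6.

-6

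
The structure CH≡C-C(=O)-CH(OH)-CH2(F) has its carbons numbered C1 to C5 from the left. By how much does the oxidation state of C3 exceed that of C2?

+2

C3: 2C, 2O → 0 + 2 = +2
C2: 4C → 0 = 0
Difference: +2 − (0) = +2.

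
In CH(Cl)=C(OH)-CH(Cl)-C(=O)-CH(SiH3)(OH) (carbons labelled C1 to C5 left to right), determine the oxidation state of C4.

C4 has one bond to C (0), one bond to C (0), a double bond to O (2×+1 = +2).
Oxidation state = 0 + 0 + 2 = +2.

+2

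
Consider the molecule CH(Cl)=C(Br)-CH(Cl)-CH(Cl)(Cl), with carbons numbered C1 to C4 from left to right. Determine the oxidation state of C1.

Count +1 for every bond to an atom more electronegative than carbon and −1 for every bond to one less electronegative; C–C bonds are 0.
C1 has a double bond to C (2×0 = 0), one bond to H (-1), one bond to Cl (+1).
Oxidation state = 0 − 1 + 1 = 0.

0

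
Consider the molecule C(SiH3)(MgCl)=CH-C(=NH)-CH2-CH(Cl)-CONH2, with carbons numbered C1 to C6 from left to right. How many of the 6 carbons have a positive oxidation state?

2

Tallying each carbon's bonds:
C1: 2C, 1Mg, 1Si → 0 − 1 − 1 = -2
C2: 3C, 1H → 0 − 1 = -1
C3: 2C, 2N → 0 + 2 = +2
C4: 2C, 2H → 0 − 2 = -2
C5: 2C, 1H, 1Cl → 0 − 1 + 1 = 0
C6: 1C, 2O, 1N → 0 + 2 + 1 = +3
2 carbons (C3, C6) meet the condition.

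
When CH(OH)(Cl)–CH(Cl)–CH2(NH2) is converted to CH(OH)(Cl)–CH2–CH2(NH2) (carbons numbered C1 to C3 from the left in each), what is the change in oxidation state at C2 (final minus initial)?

-2

Before: C2 has 2 bonds to C, 1 bond to H, 1 bond to Cl → oxidation state 0.
After: C2 has 2 bonds to C, 2 bonds to H → oxidation state -2.
Δ = -2 − (0) = -2, so this is a reduction at C2.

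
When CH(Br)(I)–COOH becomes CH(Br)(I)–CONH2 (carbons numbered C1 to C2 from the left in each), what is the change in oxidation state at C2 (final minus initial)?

0

Before: C2 has 1 bond to C, 3 bonds to O → oxidation state +3.
After: C2 has 1 bond to C, 2 bonds to O, 1 bond to N → oxidation state +3.
Δ = +3 − (+3) = 0, so no net redox change at C2.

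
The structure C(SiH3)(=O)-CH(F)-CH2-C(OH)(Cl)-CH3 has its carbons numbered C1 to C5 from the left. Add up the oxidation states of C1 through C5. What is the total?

Tallying each carbon's bonds:
C1: 1C, 2O, 1Si → 0 + 2 − 1 = +1
C2: 2C, 1H, 1F → 0 − 1 + 1 = 0
C3: 2C, 2H → 0 − 2 = -2
C4: 2C, 1O, 1Cl → 0 + 1 + 1 = +2
C5: 1C, 3H → 0 − 3 = -3
Sum = +1 + 0 − 2 + 2 − 3 = -2.

-2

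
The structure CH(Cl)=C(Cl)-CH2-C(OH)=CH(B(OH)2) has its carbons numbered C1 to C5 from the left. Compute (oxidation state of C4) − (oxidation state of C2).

C4: 3C, 1O → 0 + 1 = +1
C2: 3C, 1Cl → 0 + 1 = +1
Difference: +1 − (+1) = 0.

0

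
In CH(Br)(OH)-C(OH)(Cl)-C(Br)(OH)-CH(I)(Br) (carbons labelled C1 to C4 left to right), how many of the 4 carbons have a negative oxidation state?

Tallying each carbon's bonds:
C1: 1C, 1H, 1O, 1Br → 0 − 1 + 1 + 1 = +1
C2: 2C, 1O, 1Cl → 0 + 1 + 1 = +2
C3: 2C, 1O, 1Br → 0 + 1 + 1 = +2
C4: 1C, 1H, 1Br, 1I → 0 − 1 + 1 + 1 = +1
0 carbons meet the condition.

0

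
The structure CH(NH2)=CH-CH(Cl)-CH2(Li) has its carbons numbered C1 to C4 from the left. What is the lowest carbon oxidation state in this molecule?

Count +1 for every bond to an atom more electronegative than carbon and −1 for every bond to one less electronegative; C–C bonds are 0. Tallying each carbon:
C1: 2C, 1H, 1N → 0 − 1 + 1 = 0
C2: 3C, 1H → 0 − 1 = -1
C3: 2C, 1H, 1Cl → 0 − 1 + 1 = 0
C4: 1C, 2H, 1Li → 0 − 2 − 1 = -3
The lowest value is -3.

-3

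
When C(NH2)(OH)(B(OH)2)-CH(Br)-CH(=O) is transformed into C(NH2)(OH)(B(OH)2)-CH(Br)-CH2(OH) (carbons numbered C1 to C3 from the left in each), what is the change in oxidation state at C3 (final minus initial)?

Before: C3 has 1 bond to C, 1 bond to H, 2 bonds to O → oxidation state +1.
After: C3 has 1 bond to C, 2 bonds to H, 1 bond to O → oxidation state -1.
Δ = -1 − (+1) = -2, so this is a reduction at C3.

-2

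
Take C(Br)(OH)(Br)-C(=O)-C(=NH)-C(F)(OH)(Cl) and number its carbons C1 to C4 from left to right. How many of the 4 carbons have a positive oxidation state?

4

Assign +1 per bond to O/N/halogen, −1 per bond to H or an electropositive element, and 0 per bond to carbon. Tallying each carbon:
C1: 1C, 1O, 2Br → 0 + 1 + 2 = +3
C2: 2C, 2O → 0 + 2 = +2
C3: 2C, 2N → 0 + 2 = +2
C4: 1C, 1O, 1F, 1Cl → 0 + 1 + 1 + 1 = +3
4 carbons (C1, C2, C3, C4) meet the condition.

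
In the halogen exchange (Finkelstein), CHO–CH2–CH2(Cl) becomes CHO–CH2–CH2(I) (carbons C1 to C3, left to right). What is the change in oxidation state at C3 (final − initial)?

Before: C3 has 1 bond to C, 2 bonds to H, 1 bond to Cl → oxidation state -1.
After: C3 has 1 bond to C, 2 bonds to H, 1 bond to I → oxidation state -1.
Δ = -1 − (-1) = 0, so no net redox change at C3.

0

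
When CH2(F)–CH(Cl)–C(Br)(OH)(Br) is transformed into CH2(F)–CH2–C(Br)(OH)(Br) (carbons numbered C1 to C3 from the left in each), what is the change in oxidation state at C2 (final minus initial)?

Before: C2 has 2 bonds to C, 1 bond to H, 1 bond to Cl → oxidation state 0.
After: C2 has 2 bonds to C, 2 bonds to H → oxidation state -2.
Δ = -2 − (0) = -2, so this is a reduction at C2.

-2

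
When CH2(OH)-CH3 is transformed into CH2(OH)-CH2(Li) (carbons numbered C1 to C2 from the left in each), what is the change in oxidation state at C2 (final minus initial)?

Before: C2 has 1 bond to C, 3 bonds to H → oxidation state -3.
After: C2 has 1 bond to C, 2 bonds to H, 1 bond to Li → oxidation state -3.
Δ = -3 − (-3) = 0, so no net redox change at C2.

0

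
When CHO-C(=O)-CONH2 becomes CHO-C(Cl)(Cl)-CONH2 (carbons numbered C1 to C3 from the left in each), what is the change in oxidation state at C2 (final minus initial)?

Before: C2 has 2 bonds to C, 2 bonds to O → oxidation state +2.
After: C2 has 2 bonds to C, 2 bonds to Cl → oxidation state +2.
Δ = +2 − (+2) = 0, so no net redox change at C2.

0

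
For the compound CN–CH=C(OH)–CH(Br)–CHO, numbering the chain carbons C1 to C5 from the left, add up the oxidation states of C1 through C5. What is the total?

+4

Tallying each carbon's bonds:
C1: 1C, 3N → 0 + 3 = +3
C2: 3C, 1H → 0 − 1 = -1
C3: 3C, 1O → 0 + 1 = +1
C4: 2C, 1H, 1Br → 0 − 1 + 1 = 0
C5: 1C, 1H, 2O → 0 − 1 + 2 = +1
Sum = +3 − 1 + 1 + 0 + 1 = +4.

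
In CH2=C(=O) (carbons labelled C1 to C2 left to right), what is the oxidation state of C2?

+2

C2 has a double bond to C (2×0 = 0), a double bond to O (2×+1 = +2).
Oxidation state = 0 + 2 = +2.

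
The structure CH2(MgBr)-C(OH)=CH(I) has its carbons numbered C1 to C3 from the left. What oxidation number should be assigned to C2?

+1

Count +1 for every bond to an atom more electronegative than carbon and −1 for every bond to one less electronegative; C–C bonds are 0.
C2 has one bond to C (0), a double bond to C (2×0 = 0), one bond to O (+1).
Oxidation state = 0 + 0 + 1 = +1.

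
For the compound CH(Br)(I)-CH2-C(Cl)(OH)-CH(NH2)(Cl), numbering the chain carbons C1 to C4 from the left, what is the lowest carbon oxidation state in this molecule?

Tallying each carbon's bonds:
C1: 1C, 1H, 1Br, 1I → 0 − 1 + 1 + 1 = +1
C2: 2C, 2H → 0 − 2 = -2
C3: 2C, 1O, 1Cl → 0 + 1 + 1 = +2
C4: 1C, 1H, 1N, 1Cl → 0 − 1 + 1 + 1 = +1
The lowest value is -2.

-2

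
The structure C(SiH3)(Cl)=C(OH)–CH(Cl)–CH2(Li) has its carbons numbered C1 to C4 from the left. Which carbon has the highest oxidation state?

Tallying each carbon's bonds:
C1: 2C, 1Cl, 1Si → 0 + 1 − 1 = 0
C2: 3C, 1O → 0 + 1 = +1
C3: 2C, 1H, 1Cl → 0 − 1 + 1 = 0
C4: 1C, 2H, 1Li → 0 − 2 − 1 = -3
The most oxidised carbon is C2 at +1.

C2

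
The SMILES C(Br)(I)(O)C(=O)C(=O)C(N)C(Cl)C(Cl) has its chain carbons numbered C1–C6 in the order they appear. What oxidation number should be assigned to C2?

C2 has one bond to C (0), one bond to C (0), a double bond to O (2×+1 = +2).
Oxidation state = 0 + 0 + 2 = +2.

+2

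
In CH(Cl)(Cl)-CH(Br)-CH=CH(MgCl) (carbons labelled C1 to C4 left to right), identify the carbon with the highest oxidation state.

C1

Tallying each carbon's bonds:
C1: 1C, 1H, 2Cl → 0 − 1 + 2 = +1
C2: 2C, 1H, 1Br → 0 − 1 + 1 = 0
C3: 3C, 1H → 0 − 1 = -1
C4: 2C, 1H, 1Mg → 0 − 1 − 1 = -2
The most oxidised carbon is C1 at +1.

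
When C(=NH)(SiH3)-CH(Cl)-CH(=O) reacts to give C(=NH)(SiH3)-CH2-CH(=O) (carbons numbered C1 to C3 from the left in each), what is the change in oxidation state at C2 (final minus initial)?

-2

Before: C2 has 2 bonds to C, 1 bond to H, 1 bond to Cl → oxidation state 0.
After: C2 has 2 bonds to C, 2 bonds to H → oxidation state -2.
Δ = -2 − (0) = -2, so this is a reduction at C2.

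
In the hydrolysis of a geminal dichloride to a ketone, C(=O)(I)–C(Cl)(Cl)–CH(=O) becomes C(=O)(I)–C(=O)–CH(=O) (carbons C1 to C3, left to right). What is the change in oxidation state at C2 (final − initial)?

Before: C2 has 2 bonds to C, 2 bonds to Cl → oxidation state +2.
After: C2 has 2 bonds to C, 2 bonds to O → oxidation state +2.
Δ = +2 − (+2) = 0, so no net redox change at C2.

0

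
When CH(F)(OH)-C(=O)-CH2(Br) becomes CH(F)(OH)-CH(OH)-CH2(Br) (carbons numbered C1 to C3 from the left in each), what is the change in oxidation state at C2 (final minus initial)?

-2

Before: C2 has 2 bonds to C, 2 bonds to O → oxidation state +2.
After: C2 has 2 bonds to C, 1 bond to H, 1 bond to O → oxidation state 0.
Δ = 0 − (+2) = -2, so this is a reduction at C2.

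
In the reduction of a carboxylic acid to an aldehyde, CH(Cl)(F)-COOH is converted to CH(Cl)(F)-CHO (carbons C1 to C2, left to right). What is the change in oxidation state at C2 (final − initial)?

Before: C2 has 1 bond to C, 3 bonds to O → oxidation state +3.
After: C2 has 1 bond to C, 1 bond to H, 2 bonds to O → oxidation state +1.
Δ = +1 − (+3) = -2, so this is a reduction at C2.

-2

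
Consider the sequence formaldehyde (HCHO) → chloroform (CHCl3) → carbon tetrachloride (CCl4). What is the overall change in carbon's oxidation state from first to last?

+4

Carbon oxidation states along the series — formaldehyde: 0, chloroform: +2, carbon tetrachloride: +4.
Net change = +4 − (0) = +4.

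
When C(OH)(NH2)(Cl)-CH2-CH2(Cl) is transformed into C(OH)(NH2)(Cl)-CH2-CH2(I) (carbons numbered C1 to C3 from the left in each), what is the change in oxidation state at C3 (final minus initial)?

0

Before: C3 has 1 bond to C, 2 bonds to H, 1 bond to Cl → oxidation state -1.
After: C3 has 1 bond to C, 2 bonds to H, 1 bond to I → oxidation state -1.
Δ = -1 − (-1) = 0, so no net redox change at C3.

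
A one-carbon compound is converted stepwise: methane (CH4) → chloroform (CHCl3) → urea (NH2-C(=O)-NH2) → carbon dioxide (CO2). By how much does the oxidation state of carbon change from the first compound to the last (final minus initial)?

+8

Carbon oxidation states along the series — methane: -4, chloroform: +2, urea: +4, carbon dioxide: +4.
Net change = +4 − (-4) = +8.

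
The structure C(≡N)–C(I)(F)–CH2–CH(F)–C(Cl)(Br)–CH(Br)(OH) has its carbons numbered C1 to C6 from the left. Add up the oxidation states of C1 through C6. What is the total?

Bonds to more-electronegative neighbours contribute +1 each, bonds to H or metals contribute −1 each, and C–C bonds contribute 0. Tallying each carbon:
C1: 1C, 3N → 0 + 3 = +3
C2: 2C, 1F, 1I → 0 + 1 + 1 = +2
C3: 2C, 2H → 0 − 2 = -2
C4: 2C, 1H, 1F → 0 − 1 + 1 = 0
C5: 2C, 1Cl, 1Br → 0 + 1 + 1 = +2
C6: 1C, 1H, 1O, 1Br → 0 − 1 + 1 + 1 = +1
Sum = +3 + 2 − 2 + 0 + 2 + 1 = +6.

+6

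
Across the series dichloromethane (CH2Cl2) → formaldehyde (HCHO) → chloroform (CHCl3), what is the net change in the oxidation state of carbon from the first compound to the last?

Carbon oxidation states along the series — dichloromethane: 0, formaldehyde: 0, chloroform: +2.
Net change = +2 − (0) = +2.

+2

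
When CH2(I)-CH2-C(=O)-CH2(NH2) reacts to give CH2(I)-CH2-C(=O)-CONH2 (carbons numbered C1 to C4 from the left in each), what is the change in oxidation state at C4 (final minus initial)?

Before: C4 has 1 bond to C, 2 bonds to H, 1 bond to N → oxidation state -1.
After: C4 has 1 bond to C, 2 bonds to O, 1 bond to N → oxidation state +3.
Δ = +3 − (-1) = +4, so this is an oxidation at C4.

+4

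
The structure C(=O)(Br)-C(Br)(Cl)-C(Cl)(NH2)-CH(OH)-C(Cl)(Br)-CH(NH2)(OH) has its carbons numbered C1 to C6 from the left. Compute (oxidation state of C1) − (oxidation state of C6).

+2

C1: 1C, 2O, 1Br → 0 + 2 + 1 = +3
C6: 1C, 1H, 1O, 1N → 0 − 1 + 1 + 1 = +1
Difference: +3 − (+1) = +2.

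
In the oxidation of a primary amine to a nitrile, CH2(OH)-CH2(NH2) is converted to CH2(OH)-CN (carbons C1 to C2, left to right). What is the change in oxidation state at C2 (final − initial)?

+4

Before: C2 has 1 bond to C, 2 bonds to H, 1 bond to N → oxidation state -1.
After: C2 has 1 bond to C, 3 bonds to N → oxidation state +3.
Δ = +3 − (-1) = +4, so this is an oxidation at C2.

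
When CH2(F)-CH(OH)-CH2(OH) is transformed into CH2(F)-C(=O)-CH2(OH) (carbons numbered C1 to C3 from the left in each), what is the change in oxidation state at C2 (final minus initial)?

Before: C2 has 2 bonds to C, 1 bond to H, 1 bond to O → oxidation state 0.
After: C2 has 2 bonds to C, 2 bonds to O → oxidation state +2.
Δ = +2 − (0) = +2, so this is an oxidation at C2.

+2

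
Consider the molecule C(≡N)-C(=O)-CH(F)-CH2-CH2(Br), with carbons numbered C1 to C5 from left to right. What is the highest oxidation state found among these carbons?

+3

Assign +1 per bond to O/N/halogen, −1 per bond to H or an electropositive element, and 0 per bond to carbon. Tallying each carbon:
C1: 1C, 3N → 0 + 3 = +3
C2: 2C, 2O → 0 + 2 = +2
C3: 2C, 1H, 1F → 0 − 1 + 1 = 0
C4: 2C, 2H → 0 − 2 = -2
C5: 1C, 2H, 1Br → 0 − 2 + 1 = -1
The highest value is +3.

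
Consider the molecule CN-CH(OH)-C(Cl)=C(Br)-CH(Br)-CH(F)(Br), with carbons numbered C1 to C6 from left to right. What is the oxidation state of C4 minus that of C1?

C4: 3C, 1Br → 0 + 1 = +1
C1: 1C, 3N → 0 + 3 = +3
Difference: +1 − (+3) = -2.

-2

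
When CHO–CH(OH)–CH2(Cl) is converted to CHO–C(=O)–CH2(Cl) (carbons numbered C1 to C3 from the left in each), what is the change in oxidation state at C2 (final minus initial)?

Before: C2 has 2 bonds to C, 1 bond to H, 1 bond to O → oxidation state 0.
After: C2 has 2 bonds to C, 2 bonds to O → oxidation state +2.
Δ = +2 − (0) = +2, so this is an oxidation at C2.

+2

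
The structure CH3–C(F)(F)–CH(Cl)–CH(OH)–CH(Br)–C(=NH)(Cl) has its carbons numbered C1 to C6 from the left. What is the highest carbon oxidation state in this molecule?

Assign +1 per bond to O/N/halogen, −1 per bond to H or an electropositive element, and 0 per bond to carbon. Tallying each carbon:
C1: 1C, 3H → 0 − 3 = -3
C2: 2C, 2F → 0 + 2 = +2
C3: 2C, 1H, 1Cl → 0 − 1 + 1 = 0
C4: 2C, 1H, 1O → 0 − 1 + 1 = 0
C5: 2C, 1H, 1Br → 0 − 1 + 1 = 0
C6: 1C, 2N, 1Cl → 0 + 2 + 1 = +3
The highest value is +3.

+3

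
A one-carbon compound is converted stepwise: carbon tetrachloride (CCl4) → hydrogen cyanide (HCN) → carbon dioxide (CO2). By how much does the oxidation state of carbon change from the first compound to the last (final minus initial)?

0

Carbon oxidation states along the series — carbon tetrachloride: +4, hydrogen cyanide: +2, carbon dioxide: +4.
Net change = +4 − (+4) = 0.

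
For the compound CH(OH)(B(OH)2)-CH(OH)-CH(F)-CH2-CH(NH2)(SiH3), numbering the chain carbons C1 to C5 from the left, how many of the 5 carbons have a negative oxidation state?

3

Bonds to more-electronegative neighbours contribute +1 each, bonds to H or metals contribute −1 each, and C–C bonds contribute 0. Tallying each carbon:
C1: 1C, 1H, 1O, 1B → 0 − 1 + 1 − 1 = -1
C2: 2C, 1H, 1O → 0 − 1 + 1 = 0
C3: 2C, 1H, 1F → 0 − 1 + 1 = 0
C4: 2C, 2H → 0 − 2 = -2
C5: 1C, 1H, 1N, 1Si → 0 − 1 + 1 − 1 = -1
3 carbons (C1, C4, C5) meet the condition.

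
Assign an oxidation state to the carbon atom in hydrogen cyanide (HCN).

+2

The carbon has one bond to H (-1), a triple bond to N (3×+1 = +3).
Oxidation state = -1 + 3 = +2.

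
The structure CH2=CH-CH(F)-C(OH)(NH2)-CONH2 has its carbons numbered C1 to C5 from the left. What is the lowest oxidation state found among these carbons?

-2

Each bond to a more electronegative atom (O, N, halogen) counts +1, each bond to a less electronegative atom (H, metal, B, Si) counts −1, and each C–C bond counts 0. Tallying each carbon:
C1: 2C, 2H → 0 − 2 = -2
C2: 3C, 1H → 0 − 1 = -1
C3: 2C, 1H, 1F → 0 − 1 + 1 = 0
C4: 2C, 1O, 1N → 0 + 1 + 1 = +2
C5: 1C, 2O, 1N → 0 + 2 + 1 = +3
The lowest value is -2.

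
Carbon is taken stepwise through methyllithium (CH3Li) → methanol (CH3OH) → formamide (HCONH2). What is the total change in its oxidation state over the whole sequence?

Carbon oxidation states along the series — methyllithium: -4, methanol: -2, formamide: +2.
Net change = +2 − (-4) = +6.

+6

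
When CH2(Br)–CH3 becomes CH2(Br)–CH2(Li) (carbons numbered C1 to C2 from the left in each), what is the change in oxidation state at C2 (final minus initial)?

0

Before: C2 has 1 bond to C, 3 bonds to H → oxidation state -3.
After: C2 has 1 bond to C, 2 bonds to H, 1 bond to Li → oxidation state -3.
Δ = -3 − (-3) = 0, so no net redox change at C2.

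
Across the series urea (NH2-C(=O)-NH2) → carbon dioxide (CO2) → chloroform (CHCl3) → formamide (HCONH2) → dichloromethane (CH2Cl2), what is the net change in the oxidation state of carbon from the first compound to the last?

Carbon oxidation states along the series — urea: +4, carbon dioxide: +4, chloroform: +2, formamide: +2, dichloromethane: 0.
Net change = 0 − (+4) = -4.

-4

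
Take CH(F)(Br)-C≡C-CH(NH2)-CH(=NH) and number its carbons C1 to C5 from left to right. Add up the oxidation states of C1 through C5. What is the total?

+2

Tallying each carbon's bonds:
C1: 1C, 1H, 1F, 1Br → 0 − 1 + 1 + 1 = +1
C2: 4C → 0 = 0
C3: 4C → 0 = 0
C4: 2C, 1H, 1N → 0 − 1 + 1 = 0
C5: 1C, 1H, 2N → 0 − 1 + 2 = +1
Sum = +1 + 0 + 0 + 0 + 1 = +2.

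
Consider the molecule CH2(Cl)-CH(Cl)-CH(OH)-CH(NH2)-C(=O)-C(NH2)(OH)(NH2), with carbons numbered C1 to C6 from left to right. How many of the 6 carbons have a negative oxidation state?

Assign +1 per bond to O/N/halogen, −1 per bond to H or an electropositive element, and 0 per bond to carbon. Tallying each carbon:
C1: 1C, 2H, 1Cl → 0 − 2 + 1 = -1
C2: 2C, 1H, 1Cl → 0 − 1 + 1 = 0
C3: 2C, 1H, 1O → 0 − 1 + 1 = 0
C4: 2C, 1H, 1N → 0 − 1 + 1 = 0
C5: 2C, 2O → 0 + 2 = +2
C6: 1C, 1O, 2N → 0 + 1 + 2 = +3
1 carbon (C1) meets the condition.

1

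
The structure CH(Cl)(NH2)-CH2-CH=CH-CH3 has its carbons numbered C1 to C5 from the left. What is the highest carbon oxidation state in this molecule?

+1

Tallying each carbon's bonds:
C1: 1C, 1H, 1N, 1Cl → 0 − 1 + 1 + 1 = +1
C2: 2C, 2H → 0 − 2 = -2
C3: 3C, 1H → 0 − 1 = -1
C4: 3C, 1H → 0 − 1 = -1
C5: 1C, 3H → 0 − 3 = -3
The highest value is +1.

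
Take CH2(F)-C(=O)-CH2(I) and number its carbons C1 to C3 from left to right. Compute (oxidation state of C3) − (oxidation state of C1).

0

C3: 1C, 2H, 1I → 0 − 2 + 1 = -1
C1: 1C, 2H, 1F → 0 − 2 + 1 = -1
Difference: -1 − (-1) = 0.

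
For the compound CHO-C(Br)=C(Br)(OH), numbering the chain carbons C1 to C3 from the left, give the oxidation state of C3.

Bonds to more-electronegative neighbours contribute +1 each, bonds to H or metals contribute −1 each, and C–C bonds contribute 0.
C3 has a double bond to C (2×0 = 0), one bond to Br (+1), one bond to O (+1).
Oxidation state = 0 + 1 + 1 = +2.

+2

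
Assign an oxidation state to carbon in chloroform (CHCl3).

+2

Bonds to more-electronegative neighbours contribute +1 each, bonds to H or metals contribute −1 each, and C–C bonds contribute 0.
The carbon has one bond to H (-1), one bond to Cl (+1), one bond to Cl (+1), one bond to Cl (+1).
Oxidation state = -1 + 1 + 1 + 1 = +2.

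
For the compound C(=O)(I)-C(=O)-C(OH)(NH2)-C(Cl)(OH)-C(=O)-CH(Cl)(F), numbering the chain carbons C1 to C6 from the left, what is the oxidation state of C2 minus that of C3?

C2: 2C, 2O → 0 + 2 = +2
C3: 2C, 1O, 1N → 0 + 1 + 1 = +2
Difference: +2 − (+2) = 0.

0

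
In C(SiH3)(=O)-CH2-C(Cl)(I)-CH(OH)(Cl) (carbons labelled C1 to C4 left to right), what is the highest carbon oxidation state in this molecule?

+2

Bonds to more-electronegative neighbours contribute +1 each, bonds to H or metals contribute −1 each, and C–C bonds contribute 0. Tallying each carbon:
C1: 1C, 2O, 1Si → 0 + 2 − 1 = +1
C2: 2C, 2H → 0 − 2 = -2
C3: 2C, 1Cl, 1I → 0 + 1 + 1 = +2
C4: 1C, 1H, 1O, 1Cl → 0 − 1 + 1 + 1 = +1
The highest value is +2.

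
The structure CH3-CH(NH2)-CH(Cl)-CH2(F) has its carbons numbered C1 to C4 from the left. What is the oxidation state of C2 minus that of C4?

C2: 2C, 1H, 1N → 0 − 1 + 1 = 0
C4: 1C, 2H, 1F → 0 − 2 + 1 = -1
Difference: 0 − (-1) = +1.

+1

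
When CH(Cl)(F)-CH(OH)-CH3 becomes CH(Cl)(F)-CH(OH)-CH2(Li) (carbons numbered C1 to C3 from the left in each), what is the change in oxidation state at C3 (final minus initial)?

Before: C3 has 1 bond to C, 3 bonds to H → oxidation state -3.
After: C3 has 1 bond to C, 2 bonds to H, 1 bond to Li → oxidation state -3.
Δ = -3 − (-3) = 0, so no net redox change at C3.

0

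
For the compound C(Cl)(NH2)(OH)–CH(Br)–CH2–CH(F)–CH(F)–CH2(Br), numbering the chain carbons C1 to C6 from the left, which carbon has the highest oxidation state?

C1

Tallying each carbon's bonds:
C1: 1C, 1O, 1N, 1Cl → 0 + 1 + 1 + 1 = +3
C2: 2C, 1H, 1Br → 0 − 1 + 1 = 0
C3: 2C, 2H → 0 − 2 = -2
C4: 2C, 1H, 1F → 0 − 1 + 1 = 0
C5: 2C, 1H, 1F → 0 − 1 + 1 = 0
C6: 1C, 2H, 1Br → 0 − 2 + 1 = -1
The most oxidised carbon is C1 at +3.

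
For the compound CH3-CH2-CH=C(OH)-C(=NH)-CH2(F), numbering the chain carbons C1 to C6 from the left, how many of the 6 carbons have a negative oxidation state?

4

Bonds to more-electronegative neighbours contribute +1 each, bonds to H or metals contribute −1 each, and C–C bonds contribute 0. Tallying each carbon:
C1: 1C, 3H → 0 − 3 = -3
C2: 2C, 2H → 0 − 2 = -2
C3: 3C, 1H → 0 − 1 = -1
C4: 3C, 1O → 0 + 1 = +1
C5: 2C, 2N → 0 + 2 = +2
C6: 1C, 2H, 1F → 0 − 2 + 1 = -1
4 carbons (C1, C2, C3, C6) meet the condition.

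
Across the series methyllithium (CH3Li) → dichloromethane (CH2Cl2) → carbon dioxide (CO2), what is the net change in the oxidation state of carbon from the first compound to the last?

Carbon oxidation states along the series — methyllithium: -4, dichloromethane: 0, carbon dioxide: +4.
Net change = +4 − (-4) = +8.

+8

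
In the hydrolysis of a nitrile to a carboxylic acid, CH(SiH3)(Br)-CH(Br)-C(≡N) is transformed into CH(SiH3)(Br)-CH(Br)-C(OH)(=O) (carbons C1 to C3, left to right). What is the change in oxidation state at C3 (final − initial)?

Before: C3 has 1 bond to C, 3 bonds to N → oxidation state +3.
After: C3 has 1 bond to C, 3 bonds to O → oxidation state +3.
Δ = +3 − (+3) = 0, so no net redox change at C3.

0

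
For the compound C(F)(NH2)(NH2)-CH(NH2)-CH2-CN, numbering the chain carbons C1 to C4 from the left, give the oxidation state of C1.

+3

Assign +1 per bond to O/N/halogen, −1 per bond to H or an electropositive element, and 0 per bond to carbon.
C1 has one bond to C (0), one bond to F (+1), one bond to N (+1), one bond to N (+1).
Oxidation state = 0 + 1 + 1 + 1 = +3.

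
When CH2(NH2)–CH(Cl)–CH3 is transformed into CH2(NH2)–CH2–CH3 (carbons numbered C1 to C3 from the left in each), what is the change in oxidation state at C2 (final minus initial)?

Before: C2 has 2 bonds to C, 1 bond to H, 1 bond to Cl → oxidation state 0.
After: C2 has 2 bonds to C, 2 bonds to H → oxidation state -2.
Δ = -2 − (0) = -2, so this is a reduction at C2.

-2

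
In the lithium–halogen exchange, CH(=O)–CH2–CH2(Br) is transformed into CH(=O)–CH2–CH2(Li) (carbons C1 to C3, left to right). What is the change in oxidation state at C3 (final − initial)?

Before: C3 has 1 bond to C, 2 bonds to H, 1 bond to Br → oxidation state -1.
After: C3 has 1 bond to C, 2 bonds to H, 1 bond to Li → oxidation state -3.
Δ = -3 − (-1) = -2, so this is a reduction at C3.

-2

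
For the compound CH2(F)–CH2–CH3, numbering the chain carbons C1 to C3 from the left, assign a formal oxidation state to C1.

C1 has one bond to C (0), one bond to H (-1), one bond to F (+1), one bond to H (-1).
Oxidation state = 0 − 1 + 1 − 1 = -1.

-1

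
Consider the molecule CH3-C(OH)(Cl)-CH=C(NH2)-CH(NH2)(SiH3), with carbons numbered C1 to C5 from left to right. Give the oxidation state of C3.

Each bond to a more electronegative atom (O, N, halogen) counts +1, each bond to a less electronegative atom (H, metal, B, Si) counts −1, and each C–C bond counts 0.
C3 has one bond to C (0), a double bond to C (2×0 = 0), one bond to H (-1).
Oxidation state = 0 + 0 − 1 = -1.

-1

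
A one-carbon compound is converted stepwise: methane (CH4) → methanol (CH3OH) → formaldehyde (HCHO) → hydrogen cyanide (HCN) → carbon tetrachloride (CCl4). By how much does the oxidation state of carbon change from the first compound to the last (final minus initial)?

+8

Carbon oxidation states along the series — methane: -4, methanol: -2, formaldehyde: 0, hydrogen cyanide: +2, carbon tetrachloride: +4.
Net change = +4 − (-4) = +8.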